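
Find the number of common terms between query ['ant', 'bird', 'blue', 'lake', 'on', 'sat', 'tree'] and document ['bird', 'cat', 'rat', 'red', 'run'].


Query terms: ['ant', 'bird', 'blue', 'lake', 'on', 'sat', 'tree']
Document terms: ['bird', 'cat', 'rat', 'red', 'run']
Common terms: ['bird']
Overlap count = 1

1


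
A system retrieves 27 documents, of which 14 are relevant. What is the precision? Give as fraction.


Precision = relevant_retrieved / total_retrieved
= 14 / 27
= 14 / (14 + 13)
= 14/27

14/27


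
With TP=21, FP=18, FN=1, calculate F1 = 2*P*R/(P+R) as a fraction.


F1 = 2 * P * R / (P + R)
P = TP/(TP+FP) = 21/39 = 7/13
R = TP/(TP+FN) = 21/22 = 21/22
2 * P * R = 2 * 7/13 * 21/22 = 147/143
P + R = 7/13 + 21/22 = 427/286
F1 = 147/143 / 427/286 = 42/61

42/61


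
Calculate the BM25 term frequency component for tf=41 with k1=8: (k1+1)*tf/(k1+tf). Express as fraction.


BM25 TF component = (k1+1)*tf / (k1+tf)
k1 = 8, tf = 41
Numerator = (8+1)*41 = 369
Denominator = 8 + 41 = 49
= 369/49 = 369/49

369/49


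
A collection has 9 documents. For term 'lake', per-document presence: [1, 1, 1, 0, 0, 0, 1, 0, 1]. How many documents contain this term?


Checking each document for 'lake':
Doc 1: present
Doc 2: present
Doc 3: present
Doc 4: absent
Doc 5: absent
Doc 6: absent
Doc 7: present
Doc 8: absent
Doc 9: present
df = sum of presences = 1 + 1 + 1 + 0 + 0 + 0 + 1 + 0 + 1 = 5

5


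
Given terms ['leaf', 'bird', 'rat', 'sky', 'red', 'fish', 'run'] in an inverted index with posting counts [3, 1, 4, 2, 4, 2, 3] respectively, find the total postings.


Summing posting list sizes:
'leaf': 3 postings
'bird': 1 postings
'rat': 4 postings
'sky': 2 postings
'red': 4 postings
'fish': 2 postings
'run': 3 postings
Total = 3 + 1 + 4 + 2 + 4 + 2 + 3 = 19

19


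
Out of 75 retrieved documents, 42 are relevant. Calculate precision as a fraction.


Precision = relevant_retrieved / total_retrieved
= 42 / 75
= 42 / (42 + 33)
= 14/25

14/25


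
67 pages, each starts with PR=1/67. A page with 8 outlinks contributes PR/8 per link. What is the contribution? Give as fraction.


Initial PR = 1/67 = 1/67
Outlinks = 8
Contribution per link = PR / outlinks
= 1/67 / 8
= 1/536

1/536


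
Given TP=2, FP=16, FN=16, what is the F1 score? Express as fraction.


F1 = 2 * P * R / (P + R)
P = TP/(TP+FP) = 2/18 = 1/9
R = TP/(TP+FN) = 2/18 = 1/9
2 * P * R = 2 * 1/9 * 1/9 = 2/81
P + R = 1/9 + 1/9 = 2/9
F1 = 2/81 / 2/9 = 1/9

1/9


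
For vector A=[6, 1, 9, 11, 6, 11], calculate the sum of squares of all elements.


|A|^2 = sum of squared components
A[0]^2 = 6^2 = 36
A[1]^2 = 1^2 = 1
A[2]^2 = 9^2 = 81
A[3]^2 = 11^2 = 121
A[4]^2 = 6^2 = 36
A[5]^2 = 11^2 = 121
Sum = 36 + 1 + 81 + 121 + 36 + 121 = 396

396


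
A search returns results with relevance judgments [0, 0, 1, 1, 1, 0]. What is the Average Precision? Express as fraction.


Computing P@k for each relevant position:
Position 1: not relevant
Position 2: not relevant
Position 3: relevant, P@3 = 1/3 = 1/3
Position 4: relevant, P@4 = 2/4 = 1/2
Position 5: relevant, P@5 = 3/5 = 3/5
Position 6: not relevant
Sum of P@k = 1/3 + 1/2 + 3/5 = 43/30
AP = 43/30 / 3 = 43/90

43/90


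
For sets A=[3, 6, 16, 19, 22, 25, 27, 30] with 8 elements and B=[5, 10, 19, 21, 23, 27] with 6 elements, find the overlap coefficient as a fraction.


A intersect B = [19, 27]
|A intersect B| = 2
min(|A|, |B|) = min(8, 6) = 6
Overlap = 2 / 6 = 1/3

1/3


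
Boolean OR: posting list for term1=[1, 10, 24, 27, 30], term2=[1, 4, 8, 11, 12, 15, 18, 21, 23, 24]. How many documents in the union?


Boolean OR: find union of posting lists
term1 docs: [1, 10, 24, 27, 30]
term2 docs: [1, 4, 8, 11, 12, 15, 18, 21, 23, 24]
Union: [1, 4, 8, 10, 11, 12, 15, 18, 21, 23, 24, 27, 30]
|union| = 13

13


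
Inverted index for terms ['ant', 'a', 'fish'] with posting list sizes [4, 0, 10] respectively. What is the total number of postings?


Summing posting list sizes:
'ant': 4 postings
'a': 0 postings
'fish': 10 postings
Total = 4 + 0 + 10 = 14

14


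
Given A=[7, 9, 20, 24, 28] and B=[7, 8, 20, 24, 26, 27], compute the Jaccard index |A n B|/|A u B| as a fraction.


A intersect B = [7, 20, 24]
|A intersect B| = 3
A union B = [7, 8, 9, 20, 24, 26, 27, 28]
|A union B| = 8
Jaccard = 3/8 = 3/8

3/8


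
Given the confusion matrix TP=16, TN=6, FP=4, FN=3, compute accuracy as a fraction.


Accuracy = (TP + TN) / (TP + TN + FP + FN)
TP + TN = 16 + 6 = 22
Total = 16 + 6 + 4 + 3 = 29
Accuracy = 22 / 29 = 22/29

22/29


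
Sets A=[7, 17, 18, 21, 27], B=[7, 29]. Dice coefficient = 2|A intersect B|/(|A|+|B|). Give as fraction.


A intersect B = [7]
|A intersect B| = 1
|A| = 5, |B| = 2
Dice = 2*1 / (5+2)
= 2 / 7 = 2/7

2/7


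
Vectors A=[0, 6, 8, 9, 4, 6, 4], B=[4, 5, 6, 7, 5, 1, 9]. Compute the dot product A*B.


Dot product = sum of element-wise products
A[0]*B[0] = 0*4 = 0
A[1]*B[1] = 6*5 = 30
A[2]*B[2] = 8*6 = 48
A[3]*B[3] = 9*7 = 63
A[4]*B[4] = 4*5 = 20
A[5]*B[5] = 6*1 = 6
A[6]*B[6] = 4*9 = 36
Sum = 0 + 30 + 48 + 63 + 20 + 6 + 36 = 203

203


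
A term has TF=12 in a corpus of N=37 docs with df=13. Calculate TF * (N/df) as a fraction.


TF * (N/df)
= 12 * (37/13)
= 12 * 37/13
= 444/13

444/13


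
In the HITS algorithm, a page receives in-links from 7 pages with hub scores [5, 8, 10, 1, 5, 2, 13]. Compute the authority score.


Authority = sum of hub scores of in-linkers
In-link 1: hub score = 5
In-link 2: hub score = 8
In-link 3: hub score = 10
In-link 4: hub score = 1
In-link 5: hub score = 5
In-link 6: hub score = 2
In-link 7: hub score = 13
Authority = 5 + 8 + 10 + 1 + 5 + 2 + 13 = 44

44


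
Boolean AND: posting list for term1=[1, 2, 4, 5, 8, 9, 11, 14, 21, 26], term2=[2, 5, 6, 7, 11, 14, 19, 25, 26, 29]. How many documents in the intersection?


Boolean AND: find intersection of posting lists
term1 docs: [1, 2, 4, 5, 8, 9, 11, 14, 21, 26]
term2 docs: [2, 5, 6, 7, 11, 14, 19, 25, 26, 29]
Intersection: [2, 5, 11, 14, 26]
|intersection| = 5

5


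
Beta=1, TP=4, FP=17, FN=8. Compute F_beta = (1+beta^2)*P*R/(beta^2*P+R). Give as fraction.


P = TP/(TP+FP) = 4/21 = 4/21
R = TP/(TP+FN) = 4/12 = 1/3
beta^2 = 1^2 = 1
(1 + beta^2) = 2
Numerator = (1+beta^2)*P*R = 8/63
Denominator = beta^2*P + R = 4/21 + 1/3 = 11/21
F_beta = 8/33

8/33


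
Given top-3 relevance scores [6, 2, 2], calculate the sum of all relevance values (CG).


Cumulative Gain = sum of relevance scores
Position 1: rel=6, running sum=6
Position 2: rel=2, running sum=8
Position 3: rel=2, running sum=10
CG = 10

10


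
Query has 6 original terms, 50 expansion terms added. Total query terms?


Original terms: 6
Expansion terms: 50
Total = 6 + 50 = 56

56


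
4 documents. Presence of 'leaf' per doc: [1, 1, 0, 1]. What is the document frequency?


Checking each document for 'leaf':
Doc 1: present
Doc 2: present
Doc 3: absent
Doc 4: present
df = sum of presences = 1 + 1 + 0 + 1 = 3

3


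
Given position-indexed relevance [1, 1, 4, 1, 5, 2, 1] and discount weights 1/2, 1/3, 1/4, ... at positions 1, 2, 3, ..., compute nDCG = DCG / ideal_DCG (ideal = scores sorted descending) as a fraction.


Position discount weights w_i = 1/(i+1) for i=1..7:
Weights = [1/2, 1/3, 1/4, 1/5, 1/6, 1/7, 1/8]
Actual relevance: [1, 1, 4, 1, 5, 2, 1]
DCG = 1/2 + 1/3 + 4/4 + 1/5 + 5/6 + 2/7 + 1/8 = 2753/840
Ideal relevance (sorted desc): [5, 4, 2, 1, 1, 1, 1]
Ideal DCG = 5/2 + 4/3 + 2/4 + 1/5 + 1/6 + 1/7 + 1/8 = 1391/280
nDCG = DCG / ideal_DCG = 2753/840 / 1391/280 = 2753/4173

2753/4173


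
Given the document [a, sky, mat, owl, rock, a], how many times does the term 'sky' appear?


Document has 6 words
Scanning for 'sky':
Found at positions: [1]
Count = 1

1


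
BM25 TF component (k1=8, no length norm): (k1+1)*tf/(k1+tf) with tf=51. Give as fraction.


BM25 TF component = (k1+1)*tf / (k1+tf)
k1 = 8, tf = 51
Numerator = (8+1)*51 = 459
Denominator = 8 + 51 = 59
= 459/59 = 459/59

459/59


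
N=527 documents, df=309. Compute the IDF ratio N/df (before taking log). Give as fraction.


IDF ratio = N / df
= 527 / 309
= 527/309

527/309


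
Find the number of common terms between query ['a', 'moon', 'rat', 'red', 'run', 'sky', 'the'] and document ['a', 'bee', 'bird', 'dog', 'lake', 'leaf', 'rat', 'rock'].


Query terms: ['a', 'moon', 'rat', 'red', 'run', 'sky', 'the']
Document terms: ['a', 'bee', 'bird', 'dog', 'lake', 'leaf', 'rat', 'rock']
Common terms: ['a', 'rat']
Overlap count = 2

2


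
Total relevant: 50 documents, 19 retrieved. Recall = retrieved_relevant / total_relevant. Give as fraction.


Recall = retrieved_relevant / total_relevant
= 19 / 50
= 19 / (19 + 31)
= 19/50

19/50


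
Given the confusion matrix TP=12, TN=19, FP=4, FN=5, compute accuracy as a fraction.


Accuracy = (TP + TN) / (TP + TN + FP + FN)
TP + TN = 12 + 19 = 31
Total = 12 + 19 + 4 + 5 = 40
Accuracy = 31 / 40 = 31/40

31/40


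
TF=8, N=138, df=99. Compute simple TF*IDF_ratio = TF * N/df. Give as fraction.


TF * (N/df)
= 8 * (138/99)
= 8 * 46/33
= 368/33

368/33


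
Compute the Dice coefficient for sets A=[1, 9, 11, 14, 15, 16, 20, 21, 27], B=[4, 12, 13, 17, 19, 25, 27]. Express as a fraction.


A intersect B = [27]
|A intersect B| = 1
|A| = 9, |B| = 7
Dice = 2*1 / (9+7)
= 2 / 16 = 1/8

1/8


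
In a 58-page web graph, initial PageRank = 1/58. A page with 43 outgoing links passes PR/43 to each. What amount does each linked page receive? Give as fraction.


Initial PR = 1/58 = 1/58
Outlinks = 43
Contribution per link = PR / outlinks
= 1/58 / 43
= 1/2494

1/2494


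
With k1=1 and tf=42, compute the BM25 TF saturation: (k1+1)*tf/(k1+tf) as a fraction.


BM25 TF component = (k1+1)*tf / (k1+tf)
k1 = 1, tf = 42
Numerator = (1+1)*42 = 84
Denominator = 1 + 42 = 43
= 84/43 = 84/43

84/43


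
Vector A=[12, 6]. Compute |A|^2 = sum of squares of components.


|A|^2 = sum of squared components
A[0]^2 = 12^2 = 144
A[1]^2 = 6^2 = 36
Sum = 144 + 36 = 180

180


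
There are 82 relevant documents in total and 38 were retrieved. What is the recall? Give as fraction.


Recall = retrieved_relevant / total_relevant
= 38 / 82
= 38 / (38 + 44)
= 19/41

19/41


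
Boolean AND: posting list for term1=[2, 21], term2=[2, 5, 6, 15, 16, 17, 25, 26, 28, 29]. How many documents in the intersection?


Boolean AND: find intersection of posting lists
term1 docs: [2, 21]
term2 docs: [2, 5, 6, 15, 16, 17, 25, 26, 28, 29]
Intersection: [2]
|intersection| = 1

1


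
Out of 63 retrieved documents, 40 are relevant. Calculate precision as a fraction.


Precision = relevant_retrieved / total_retrieved
= 40 / 63
= 40 / (40 + 23)
= 40/63

40/63


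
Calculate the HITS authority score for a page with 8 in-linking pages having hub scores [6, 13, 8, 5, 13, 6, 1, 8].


Authority = sum of hub scores of in-linkers
In-link 1: hub score = 6
In-link 2: hub score = 13
In-link 3: hub score = 8
In-link 4: hub score = 5
In-link 5: hub score = 13
In-link 6: hub score = 6
In-link 7: hub score = 1
In-link 8: hub score = 8
Authority = 6 + 13 + 8 + 5 + 13 + 6 + 1 + 8 = 60

60


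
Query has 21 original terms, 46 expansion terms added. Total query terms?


Original terms: 21
Expansion terms: 46
Total = 21 + 46 = 67

67


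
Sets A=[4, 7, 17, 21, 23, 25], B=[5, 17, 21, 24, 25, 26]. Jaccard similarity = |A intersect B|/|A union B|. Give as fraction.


A intersect B = [17, 21, 25]
|A intersect B| = 3
A union B = [4, 5, 7, 17, 21, 23, 24, 25, 26]
|A union B| = 9
Jaccard = 3/9 = 1/3

1/3


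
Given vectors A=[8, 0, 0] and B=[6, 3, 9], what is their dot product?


Dot product = sum of element-wise products
A[0]*B[0] = 8*6 = 48
A[1]*B[1] = 0*3 = 0
A[2]*B[2] = 0*9 = 0
Sum = 48 + 0 + 0 = 48

48


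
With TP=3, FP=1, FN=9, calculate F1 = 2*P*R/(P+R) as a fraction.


F1 = 2 * P * R / (P + R)
P = TP/(TP+FP) = 3/4 = 3/4
R = TP/(TP+FN) = 3/12 = 1/4
2 * P * R = 2 * 3/4 * 1/4 = 3/8
P + R = 3/4 + 1/4 = 1
F1 = 3/8 / 1 = 3/8

3/8


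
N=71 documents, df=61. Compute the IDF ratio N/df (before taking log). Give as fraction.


IDF ratio = N / df
= 71 / 61
= 71/61

71/61


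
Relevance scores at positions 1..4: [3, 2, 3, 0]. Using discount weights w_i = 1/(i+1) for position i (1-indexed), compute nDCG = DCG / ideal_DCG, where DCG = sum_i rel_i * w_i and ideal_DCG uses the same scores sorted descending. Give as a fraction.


Position discount weights w_i = 1/(i+1) for i=1..4:
Weights = [1/2, 1/3, 1/4, 1/5]
Actual relevance: [3, 2, 3, 0]
DCG = 3/2 + 2/3 + 3/4 + 0/5 = 35/12
Ideal relevance (sorted desc): [3, 3, 2, 0]
Ideal DCG = 3/2 + 3/3 + 2/4 + 0/5 = 3
nDCG = DCG / ideal_DCG = 35/12 / 3 = 35/36

35/36


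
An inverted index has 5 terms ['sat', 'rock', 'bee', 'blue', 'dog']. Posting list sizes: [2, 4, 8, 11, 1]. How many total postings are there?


Summing posting list sizes:
'sat': 2 postings
'rock': 4 postings
'bee': 8 postings
'blue': 11 postings
'dog': 1 postings
Total = 2 + 4 + 8 + 11 + 1 = 26

26


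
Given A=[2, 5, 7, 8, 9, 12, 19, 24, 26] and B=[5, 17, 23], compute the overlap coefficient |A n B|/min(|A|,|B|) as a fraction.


A intersect B = [5]
|A intersect B| = 1
min(|A|, |B|) = min(9, 3) = 3
Overlap = 1 / 3 = 1/3

1/3


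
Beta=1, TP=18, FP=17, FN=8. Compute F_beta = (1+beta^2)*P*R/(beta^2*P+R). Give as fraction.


P = TP/(TP+FP) = 18/35 = 18/35
R = TP/(TP+FN) = 18/26 = 9/13
beta^2 = 1^2 = 1
(1 + beta^2) = 2
Numerator = (1+beta^2)*P*R = 324/455
Denominator = beta^2*P + R = 18/35 + 9/13 = 549/455
F_beta = 36/61

36/61


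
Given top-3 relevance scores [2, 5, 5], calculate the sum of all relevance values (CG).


Cumulative Gain = sum of relevance scores
Position 1: rel=2, running sum=2
Position 2: rel=5, running sum=7
Position 3: rel=5, running sum=12
CG = 12

12


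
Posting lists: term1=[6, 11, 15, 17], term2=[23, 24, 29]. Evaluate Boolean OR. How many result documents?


Boolean OR: find union of posting lists
term1 docs: [6, 11, 15, 17]
term2 docs: [23, 24, 29]
Union: [6, 11, 15, 17, 23, 24, 29]
|union| = 7

7


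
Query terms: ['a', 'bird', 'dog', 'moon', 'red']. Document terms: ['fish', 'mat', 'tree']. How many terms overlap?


Query terms: ['a', 'bird', 'dog', 'moon', 'red']
Document terms: ['fish', 'mat', 'tree']
Common terms: []
Overlap count = 0

0


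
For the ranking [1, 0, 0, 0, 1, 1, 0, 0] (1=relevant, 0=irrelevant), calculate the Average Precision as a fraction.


Computing P@k for each relevant position:
Position 1: relevant, P@1 = 1/1 = 1
Position 2: not relevant
Position 3: not relevant
Position 4: not relevant
Position 5: relevant, P@5 = 2/5 = 2/5
Position 6: relevant, P@6 = 3/6 = 1/2
Position 7: not relevant
Position 8: not relevant
Sum of P@k = 1 + 2/5 + 1/2 = 19/10
AP = 19/10 / 3 = 19/30

19/30


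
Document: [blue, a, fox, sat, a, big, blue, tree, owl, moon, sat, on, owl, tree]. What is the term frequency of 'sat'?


Document has 14 words
Scanning for 'sat':
Found at positions: [3, 10]
Count = 2

2


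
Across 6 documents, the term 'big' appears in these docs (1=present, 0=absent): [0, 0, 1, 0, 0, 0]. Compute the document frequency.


Checking each document for 'big':
Doc 1: absent
Doc 2: absent
Doc 3: present
Doc 4: absent
Doc 5: absent
Doc 6: absent
df = sum of presences = 0 + 0 + 1 + 0 + 0 + 0 = 1

1


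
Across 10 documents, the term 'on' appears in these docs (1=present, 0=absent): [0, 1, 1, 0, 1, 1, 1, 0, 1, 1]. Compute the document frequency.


Checking each document for 'on':
Doc 1: absent
Doc 2: present
Doc 3: present
Doc 4: absent
Doc 5: present
Doc 6: present
Doc 7: present
Doc 8: absent
Doc 9: present
Doc 10: present
df = sum of presences = 0 + 1 + 1 + 0 + 1 + 1 + 1 + 0 + 1 + 1 = 7

7


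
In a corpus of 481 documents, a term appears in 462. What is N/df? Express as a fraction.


IDF ratio = N / df
= 481 / 462
= 481/462

481/462


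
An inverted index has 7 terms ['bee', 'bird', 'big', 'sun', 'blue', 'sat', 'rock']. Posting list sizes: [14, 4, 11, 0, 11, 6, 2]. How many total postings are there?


Summing posting list sizes:
'bee': 14 postings
'bird': 4 postings
'big': 11 postings
'sun': 0 postings
'blue': 11 postings
'sat': 6 postings
'rock': 2 postings
Total = 14 + 4 + 11 + 0 + 11 + 6 + 2 = 48

48


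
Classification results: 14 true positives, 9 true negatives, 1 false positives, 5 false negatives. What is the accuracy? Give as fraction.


Accuracy = (TP + TN) / (TP + TN + FP + FN)
TP + TN = 14 + 9 = 23
Total = 14 + 9 + 1 + 5 = 29
Accuracy = 23 / 29 = 23/29

23/29


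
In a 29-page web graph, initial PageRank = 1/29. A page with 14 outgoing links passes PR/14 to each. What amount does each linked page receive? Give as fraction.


Initial PR = 1/29 = 1/29
Outlinks = 14
Contribution per link = PR / outlinks
= 1/29 / 14
= 1/406

1/406


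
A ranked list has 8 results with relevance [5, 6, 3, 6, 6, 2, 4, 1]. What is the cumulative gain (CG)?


Cumulative Gain = sum of relevance scores
Position 1: rel=5, running sum=5
Position 2: rel=6, running sum=11
Position 3: rel=3, running sum=14
Position 4: rel=6, running sum=20
Position 5: rel=6, running sum=26
Position 6: rel=2, running sum=28
Position 7: rel=4, running sum=32
Position 8: rel=1, running sum=33
CG = 33

33


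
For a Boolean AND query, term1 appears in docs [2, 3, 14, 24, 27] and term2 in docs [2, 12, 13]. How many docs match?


Boolean AND: find intersection of posting lists
term1 docs: [2, 3, 14, 24, 27]
term2 docs: [2, 12, 13]
Intersection: [2]
|intersection| = 1

1


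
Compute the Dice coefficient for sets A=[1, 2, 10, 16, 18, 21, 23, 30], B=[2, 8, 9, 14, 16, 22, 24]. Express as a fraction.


A intersect B = [2, 16]
|A intersect B| = 2
|A| = 8, |B| = 7
Dice = 2*2 / (8+7)
= 4 / 15 = 4/15

4/15


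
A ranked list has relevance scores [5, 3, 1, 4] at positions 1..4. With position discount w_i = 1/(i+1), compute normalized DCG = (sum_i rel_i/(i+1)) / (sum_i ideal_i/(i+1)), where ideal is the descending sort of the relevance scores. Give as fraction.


Position discount weights w_i = 1/(i+1) for i=1..4:
Weights = [1/2, 1/3, 1/4, 1/5]
Actual relevance: [5, 3, 1, 4]
DCG = 5/2 + 3/3 + 1/4 + 4/5 = 91/20
Ideal relevance (sorted desc): [5, 4, 3, 1]
Ideal DCG = 5/2 + 4/3 + 3/4 + 1/5 = 287/60
nDCG = DCG / ideal_DCG = 91/20 / 287/60 = 39/41

39/41


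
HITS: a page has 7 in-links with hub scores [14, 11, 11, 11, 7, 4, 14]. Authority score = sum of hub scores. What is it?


Authority = sum of hub scores of in-linkers
In-link 1: hub score = 14
In-link 2: hub score = 11
In-link 3: hub score = 11
In-link 4: hub score = 11
In-link 5: hub score = 7
In-link 6: hub score = 4
In-link 7: hub score = 14
Authority = 14 + 11 + 11 + 11 + 7 + 4 + 14 = 72

72


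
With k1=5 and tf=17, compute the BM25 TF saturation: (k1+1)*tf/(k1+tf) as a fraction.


BM25 TF component = (k1+1)*tf / (k1+tf)
k1 = 5, tf = 17
Numerator = (5+1)*17 = 102
Denominator = 5 + 17 = 22
= 102/22 = 51/11

51/11


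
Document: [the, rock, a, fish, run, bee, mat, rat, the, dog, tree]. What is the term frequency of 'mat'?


Document has 11 words
Scanning for 'mat':
Found at positions: [6]
Count = 1

1


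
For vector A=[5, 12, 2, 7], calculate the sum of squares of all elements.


|A|^2 = sum of squared components
A[0]^2 = 5^2 = 25
A[1]^2 = 12^2 = 144
A[2]^2 = 2^2 = 4
A[3]^2 = 7^2 = 49
Sum = 25 + 144 + 4 + 49 = 222

222


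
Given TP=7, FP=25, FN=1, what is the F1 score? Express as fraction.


F1 = 2 * P * R / (P + R)
P = TP/(TP+FP) = 7/32 = 7/32
R = TP/(TP+FN) = 7/8 = 7/8
2 * P * R = 2 * 7/32 * 7/8 = 49/128
P + R = 7/32 + 7/8 = 35/32
F1 = 49/128 / 35/32 = 7/20

7/20


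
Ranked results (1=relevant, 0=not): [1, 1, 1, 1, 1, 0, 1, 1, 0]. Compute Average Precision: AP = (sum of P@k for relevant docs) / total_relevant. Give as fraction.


Computing P@k for each relevant position:
Position 1: relevant, P@1 = 1/1 = 1
Position 2: relevant, P@2 = 2/2 = 1
Position 3: relevant, P@3 = 3/3 = 1
Position 4: relevant, P@4 = 4/4 = 1
Position 5: relevant, P@5 = 5/5 = 1
Position 6: not relevant
Position 7: relevant, P@7 = 6/7 = 6/7
Position 8: relevant, P@8 = 7/8 = 7/8
Position 9: not relevant
Sum of P@k = 1 + 1 + 1 + 1 + 1 + 6/7 + 7/8 = 377/56
AP = 377/56 / 7 = 377/392

377/392


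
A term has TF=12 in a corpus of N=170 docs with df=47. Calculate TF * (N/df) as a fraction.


TF * (N/df)
= 12 * (170/47)
= 12 * 170/47
= 2040/47

2040/47


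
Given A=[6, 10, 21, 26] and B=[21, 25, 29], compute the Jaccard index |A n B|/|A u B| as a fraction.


A intersect B = [21]
|A intersect B| = 1
A union B = [6, 10, 21, 25, 26, 29]
|A union B| = 6
Jaccard = 1/6 = 1/6

1/6


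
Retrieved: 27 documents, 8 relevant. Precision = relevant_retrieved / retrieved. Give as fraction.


Precision = relevant_retrieved / total_retrieved
= 8 / 27
= 8 / (8 + 19)
= 8/27

8/27


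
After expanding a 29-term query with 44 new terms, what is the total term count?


Original terms: 29
Expansion terms: 44
Total = 29 + 44 = 73

73


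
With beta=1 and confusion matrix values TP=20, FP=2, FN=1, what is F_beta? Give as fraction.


P = TP/(TP+FP) = 20/22 = 10/11
R = TP/(TP+FN) = 20/21 = 20/21
beta^2 = 1^2 = 1
(1 + beta^2) = 2
Numerator = (1+beta^2)*P*R = 400/231
Denominator = beta^2*P + R = 10/11 + 20/21 = 430/231
F_beta = 40/43

40/43


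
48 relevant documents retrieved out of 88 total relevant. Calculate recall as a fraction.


Recall = retrieved_relevant / total_relevant
= 48 / 88
= 48 / (48 + 40)
= 6/11

6/11


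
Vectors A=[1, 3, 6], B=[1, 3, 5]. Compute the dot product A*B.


Dot product = sum of element-wise products
A[0]*B[0] = 1*1 = 1
A[1]*B[1] = 3*3 = 9
A[2]*B[2] = 6*5 = 30
Sum = 1 + 9 + 30 = 40

40


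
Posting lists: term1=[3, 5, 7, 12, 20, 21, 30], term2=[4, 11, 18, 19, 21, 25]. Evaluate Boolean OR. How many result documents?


Boolean OR: find union of posting lists
term1 docs: [3, 5, 7, 12, 20, 21, 30]
term2 docs: [4, 11, 18, 19, 21, 25]
Union: [3, 4, 5, 7, 11, 12, 18, 19, 20, 21, 25, 30]
|union| = 12

12


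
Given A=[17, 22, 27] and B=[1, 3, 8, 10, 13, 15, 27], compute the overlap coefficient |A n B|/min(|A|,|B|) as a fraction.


A intersect B = [27]
|A intersect B| = 1
min(|A|, |B|) = min(3, 7) = 3
Overlap = 1 / 3 = 1/3

1/3


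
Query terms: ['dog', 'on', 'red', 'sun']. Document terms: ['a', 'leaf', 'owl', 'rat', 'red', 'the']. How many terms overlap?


Query terms: ['dog', 'on', 'red', 'sun']
Document terms: ['a', 'leaf', 'owl', 'rat', 'red', 'the']
Common terms: ['red']
Overlap count = 1

1


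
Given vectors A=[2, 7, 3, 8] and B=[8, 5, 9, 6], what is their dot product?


Dot product = sum of element-wise products
A[0]*B[0] = 2*8 = 16
A[1]*B[1] = 7*5 = 35
A[2]*B[2] = 3*9 = 27
A[3]*B[3] = 8*6 = 48
Sum = 16 + 35 + 27 + 48 = 126

126


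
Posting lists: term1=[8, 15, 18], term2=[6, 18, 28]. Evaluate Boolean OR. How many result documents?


Boolean OR: find union of posting lists
term1 docs: [8, 15, 18]
term2 docs: [6, 18, 28]
Union: [6, 8, 15, 18, 28]
|union| = 5

5


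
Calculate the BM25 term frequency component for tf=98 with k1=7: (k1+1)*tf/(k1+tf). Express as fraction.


BM25 TF component = (k1+1)*tf / (k1+tf)
k1 = 7, tf = 98
Numerator = (7+1)*98 = 784
Denominator = 7 + 98 = 105
= 784/105 = 112/15

112/15


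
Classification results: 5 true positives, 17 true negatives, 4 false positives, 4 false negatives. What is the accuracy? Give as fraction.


Accuracy = (TP + TN) / (TP + TN + FP + FN)
TP + TN = 5 + 17 = 22
Total = 5 + 17 + 4 + 4 = 30
Accuracy = 22 / 30 = 11/15

11/15


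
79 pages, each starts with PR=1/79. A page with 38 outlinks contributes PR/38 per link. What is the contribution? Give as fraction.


Initial PR = 1/79 = 1/79
Outlinks = 38
Contribution per link = PR / outlinks
= 1/79 / 38
= 1/3002

1/3002


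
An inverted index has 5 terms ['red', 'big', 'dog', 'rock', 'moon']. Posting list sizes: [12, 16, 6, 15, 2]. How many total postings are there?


Summing posting list sizes:
'red': 12 postings
'big': 16 postings
'dog': 6 postings
'rock': 15 postings
'moon': 2 postings
Total = 12 + 16 + 6 + 15 + 2 = 51

51


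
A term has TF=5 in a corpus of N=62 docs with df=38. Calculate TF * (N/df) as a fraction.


TF * (N/df)
= 5 * (62/38)
= 5 * 31/19
= 155/19

155/19


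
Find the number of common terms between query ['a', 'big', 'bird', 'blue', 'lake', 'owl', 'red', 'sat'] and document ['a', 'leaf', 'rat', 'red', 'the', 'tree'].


Query terms: ['a', 'big', 'bird', 'blue', 'lake', 'owl', 'red', 'sat']
Document terms: ['a', 'leaf', 'rat', 'red', 'the', 'tree']
Common terms: ['a', 'red']
Overlap count = 2

2


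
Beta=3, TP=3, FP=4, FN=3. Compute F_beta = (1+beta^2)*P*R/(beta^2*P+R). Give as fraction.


P = TP/(TP+FP) = 3/7 = 3/7
R = TP/(TP+FN) = 3/6 = 1/2
beta^2 = 3^2 = 9
(1 + beta^2) = 10
Numerator = (1+beta^2)*P*R = 15/7
Denominator = beta^2*P + R = 27/7 + 1/2 = 61/14
F_beta = 30/61

30/61


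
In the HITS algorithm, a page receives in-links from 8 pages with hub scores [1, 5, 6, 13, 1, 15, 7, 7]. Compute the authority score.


Authority = sum of hub scores of in-linkers
In-link 1: hub score = 1
In-link 2: hub score = 5
In-link 3: hub score = 6
In-link 4: hub score = 13
In-link 5: hub score = 1
In-link 6: hub score = 15
In-link 7: hub score = 7
In-link 8: hub score = 7
Authority = 1 + 5 + 6 + 13 + 1 + 15 + 7 + 7 = 55

55


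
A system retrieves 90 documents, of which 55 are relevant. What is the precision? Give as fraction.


Precision = relevant_retrieved / total_retrieved
= 55 / 90
= 55 / (55 + 35)
= 11/18

11/18


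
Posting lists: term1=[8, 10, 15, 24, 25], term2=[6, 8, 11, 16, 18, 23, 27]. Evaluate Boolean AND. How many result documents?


Boolean AND: find intersection of posting lists
term1 docs: [8, 10, 15, 24, 25]
term2 docs: [6, 8, 11, 16, 18, 23, 27]
Intersection: [8]
|intersection| = 1

1


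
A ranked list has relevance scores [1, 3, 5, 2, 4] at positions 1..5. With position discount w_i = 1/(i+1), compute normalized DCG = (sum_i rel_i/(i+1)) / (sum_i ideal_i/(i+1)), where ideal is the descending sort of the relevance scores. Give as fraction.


Position discount weights w_i = 1/(i+1) for i=1..5:
Weights = [1/2, 1/3, 1/4, 1/5, 1/6]
Actual relevance: [1, 3, 5, 2, 4]
DCG = 1/2 + 3/3 + 5/4 + 2/5 + 4/6 = 229/60
Ideal relevance (sorted desc): [5, 4, 3, 2, 1]
Ideal DCG = 5/2 + 4/3 + 3/4 + 2/5 + 1/6 = 103/20
nDCG = DCG / ideal_DCG = 229/60 / 103/20 = 229/309

229/309


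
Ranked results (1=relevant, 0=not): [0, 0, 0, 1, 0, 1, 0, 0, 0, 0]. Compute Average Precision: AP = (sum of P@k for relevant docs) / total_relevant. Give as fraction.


Computing P@k for each relevant position:
Position 1: not relevant
Position 2: not relevant
Position 3: not relevant
Position 4: relevant, P@4 = 1/4 = 1/4
Position 5: not relevant
Position 6: relevant, P@6 = 2/6 = 1/3
Position 7: not relevant
Position 8: not relevant
Position 9: not relevant
Position 10: not relevant
Sum of P@k = 1/4 + 1/3 = 7/12
AP = 7/12 / 2 = 7/24

7/24


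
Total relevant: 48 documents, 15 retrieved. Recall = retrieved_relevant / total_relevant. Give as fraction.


Recall = retrieved_relevant / total_relevant
= 15 / 48
= 15 / (15 + 33)
= 5/16

5/16


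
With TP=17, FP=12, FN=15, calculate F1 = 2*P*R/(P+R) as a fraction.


F1 = 2 * P * R / (P + R)
P = TP/(TP+FP) = 17/29 = 17/29
R = TP/(TP+FN) = 17/32 = 17/32
2 * P * R = 2 * 17/29 * 17/32 = 289/464
P + R = 17/29 + 17/32 = 1037/928
F1 = 289/464 / 1037/928 = 34/61

34/61


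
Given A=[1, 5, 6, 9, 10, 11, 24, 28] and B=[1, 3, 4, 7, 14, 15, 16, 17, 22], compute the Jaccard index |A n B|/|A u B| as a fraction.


A intersect B = [1]
|A intersect B| = 1
A union B = [1, 3, 4, 5, 6, 7, 9, 10, 11, 14, 15, 16, 17, 22, 24, 28]
|A union B| = 16
Jaccard = 1/16 = 1/16

1/16


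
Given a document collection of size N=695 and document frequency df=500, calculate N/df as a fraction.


IDF ratio = N / df
= 695 / 500
= 139/100

139/100


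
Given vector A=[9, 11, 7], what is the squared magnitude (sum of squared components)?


|A|^2 = sum of squared components
A[0]^2 = 9^2 = 81
A[1]^2 = 11^2 = 121
A[2]^2 = 7^2 = 49
Sum = 81 + 121 + 49 = 251

251


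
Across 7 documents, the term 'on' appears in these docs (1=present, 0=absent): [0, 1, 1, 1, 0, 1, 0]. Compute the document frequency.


Checking each document for 'on':
Doc 1: absent
Doc 2: present
Doc 3: present
Doc 4: present
Doc 5: absent
Doc 6: present
Doc 7: absent
df = sum of presences = 0 + 1 + 1 + 1 + 0 + 1 + 0 = 4

4


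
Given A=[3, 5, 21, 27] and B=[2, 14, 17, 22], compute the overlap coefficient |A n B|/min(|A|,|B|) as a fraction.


A intersect B = []
|A intersect B| = 0
min(|A|, |B|) = min(4, 4) = 4
Overlap = 0 / 4 = 0

0


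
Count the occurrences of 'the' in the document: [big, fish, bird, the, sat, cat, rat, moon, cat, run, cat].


Document has 11 words
Scanning for 'the':
Found at positions: [3]
Count = 1

1


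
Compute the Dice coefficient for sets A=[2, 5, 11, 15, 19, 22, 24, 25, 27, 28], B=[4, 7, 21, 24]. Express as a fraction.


A intersect B = [24]
|A intersect B| = 1
|A| = 10, |B| = 4
Dice = 2*1 / (10+4)
= 2 / 14 = 1/7

1/7


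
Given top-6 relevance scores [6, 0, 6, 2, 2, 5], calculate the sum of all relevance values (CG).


Cumulative Gain = sum of relevance scores
Position 1: rel=6, running sum=6
Position 2: rel=0, running sum=6
Position 3: rel=6, running sum=12
Position 4: rel=2, running sum=14
Position 5: rel=2, running sum=16
Position 6: rel=5, running sum=21
CG = 21

21


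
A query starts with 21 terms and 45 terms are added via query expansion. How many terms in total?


Original terms: 21
Expansion terms: 45
Total = 21 + 45 = 66

66


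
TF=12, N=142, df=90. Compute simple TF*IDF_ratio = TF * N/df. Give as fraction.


TF * (N/df)
= 12 * (142/90)
= 12 * 71/45
= 284/15

284/15


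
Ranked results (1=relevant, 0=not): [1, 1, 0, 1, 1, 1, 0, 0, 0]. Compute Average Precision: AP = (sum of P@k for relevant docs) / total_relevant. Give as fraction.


Computing P@k for each relevant position:
Position 1: relevant, P@1 = 1/1 = 1
Position 2: relevant, P@2 = 2/2 = 1
Position 3: not relevant
Position 4: relevant, P@4 = 3/4 = 3/4
Position 5: relevant, P@5 = 4/5 = 4/5
Position 6: relevant, P@6 = 5/6 = 5/6
Position 7: not relevant
Position 8: not relevant
Position 9: not relevant
Sum of P@k = 1 + 1 + 3/4 + 4/5 + 5/6 = 263/60
AP = 263/60 / 5 = 263/300

263/300


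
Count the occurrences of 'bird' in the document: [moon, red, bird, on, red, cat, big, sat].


Document has 8 words
Scanning for 'bird':
Found at positions: [2]
Count = 1

1


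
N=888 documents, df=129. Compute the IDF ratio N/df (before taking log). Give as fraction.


IDF ratio = N / df
= 888 / 129
= 296/43

296/43


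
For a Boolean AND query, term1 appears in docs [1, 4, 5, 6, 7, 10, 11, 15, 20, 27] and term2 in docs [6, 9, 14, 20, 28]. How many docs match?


Boolean AND: find intersection of posting lists
term1 docs: [1, 4, 5, 6, 7, 10, 11, 15, 20, 27]
term2 docs: [6, 9, 14, 20, 28]
Intersection: [6, 20]
|intersection| = 2

2


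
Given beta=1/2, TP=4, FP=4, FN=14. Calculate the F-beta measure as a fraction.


P = TP/(TP+FP) = 4/8 = 1/2
R = TP/(TP+FN) = 4/18 = 2/9
beta^2 = 1/2^2 = 1/4
(1 + beta^2) = 5/4
Numerator = (1+beta^2)*P*R = 5/36
Denominator = beta^2*P + R = 1/8 + 2/9 = 25/72
F_beta = 2/5

2/5


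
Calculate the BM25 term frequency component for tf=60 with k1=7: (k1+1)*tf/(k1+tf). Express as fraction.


BM25 TF component = (k1+1)*tf / (k1+tf)
k1 = 7, tf = 60
Numerator = (7+1)*60 = 480
Denominator = 7 + 60 = 67
= 480/67 = 480/67

480/67


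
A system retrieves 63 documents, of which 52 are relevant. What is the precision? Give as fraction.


Precision = relevant_retrieved / total_retrieved
= 52 / 63
= 52 / (52 + 11)
= 52/63

52/63


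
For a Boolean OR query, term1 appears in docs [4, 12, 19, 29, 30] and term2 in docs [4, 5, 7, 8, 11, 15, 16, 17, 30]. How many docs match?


Boolean OR: find union of posting lists
term1 docs: [4, 12, 19, 29, 30]
term2 docs: [4, 5, 7, 8, 11, 15, 16, 17, 30]
Union: [4, 5, 7, 8, 11, 12, 15, 16, 17, 19, 29, 30]
|union| = 12

12


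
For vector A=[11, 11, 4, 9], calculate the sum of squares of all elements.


|A|^2 = sum of squared components
A[0]^2 = 11^2 = 121
A[1]^2 = 11^2 = 121
A[2]^2 = 4^2 = 16
A[3]^2 = 9^2 = 81
Sum = 121 + 121 + 16 + 81 = 339

339


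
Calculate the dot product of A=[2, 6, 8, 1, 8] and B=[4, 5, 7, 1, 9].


Dot product = sum of element-wise products
A[0]*B[0] = 2*4 = 8
A[1]*B[1] = 6*5 = 30
A[2]*B[2] = 8*7 = 56
A[3]*B[3] = 1*1 = 1
A[4]*B[4] = 8*9 = 72
Sum = 8 + 30 + 56 + 1 + 72 = 167

167


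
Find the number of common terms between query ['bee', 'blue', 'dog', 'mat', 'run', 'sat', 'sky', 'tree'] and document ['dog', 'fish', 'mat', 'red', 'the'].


Query terms: ['bee', 'blue', 'dog', 'mat', 'run', 'sat', 'sky', 'tree']
Document terms: ['dog', 'fish', 'mat', 'red', 'the']
Common terms: ['dog', 'mat']
Overlap count = 2

2


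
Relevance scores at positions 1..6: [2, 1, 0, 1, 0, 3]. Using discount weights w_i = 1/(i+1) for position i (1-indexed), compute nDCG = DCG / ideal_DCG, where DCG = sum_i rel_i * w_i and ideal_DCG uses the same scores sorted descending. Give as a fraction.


Position discount weights w_i = 1/(i+1) for i=1..6:
Weights = [1/2, 1/3, 1/4, 1/5, 1/6, 1/7]
Actual relevance: [2, 1, 0, 1, 0, 3]
DCG = 2/2 + 1/3 + 0/4 + 1/5 + 0/6 + 3/7 = 206/105
Ideal relevance (sorted desc): [3, 2, 1, 1, 0, 0]
Ideal DCG = 3/2 + 2/3 + 1/4 + 1/5 + 0/6 + 0/7 = 157/60
nDCG = DCG / ideal_DCG = 206/105 / 157/60 = 824/1099

824/1099


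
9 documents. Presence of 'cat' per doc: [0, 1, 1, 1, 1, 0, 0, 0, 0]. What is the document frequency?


Checking each document for 'cat':
Doc 1: absent
Doc 2: present
Doc 3: present
Doc 4: present
Doc 5: present
Doc 6: absent
Doc 7: absent
Doc 8: absent
Doc 9: absent
df = sum of presences = 0 + 1 + 1 + 1 + 1 + 0 + 0 + 0 + 0 = 4

4


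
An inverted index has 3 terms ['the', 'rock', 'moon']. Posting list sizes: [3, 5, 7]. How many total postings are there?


Summing posting list sizes:
'the': 3 postings
'rock': 5 postings
'moon': 7 postings
Total = 3 + 5 + 7 = 15

15


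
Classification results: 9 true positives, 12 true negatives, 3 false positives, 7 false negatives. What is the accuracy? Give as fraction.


Accuracy = (TP + TN) / (TP + TN + FP + FN)
TP + TN = 9 + 12 = 21
Total = 9 + 12 + 3 + 7 = 31
Accuracy = 21 / 31 = 21/31

21/31


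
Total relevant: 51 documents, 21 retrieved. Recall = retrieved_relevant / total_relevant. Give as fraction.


Recall = retrieved_relevant / total_relevant
= 21 / 51
= 21 / (21 + 30)
= 7/17

7/17


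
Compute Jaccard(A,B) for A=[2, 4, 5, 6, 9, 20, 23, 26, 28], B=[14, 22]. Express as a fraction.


A intersect B = []
|A intersect B| = 0
A union B = [2, 4, 5, 6, 9, 14, 20, 22, 23, 26, 28]
|A union B| = 11
Jaccard = 0/11 = 0

0


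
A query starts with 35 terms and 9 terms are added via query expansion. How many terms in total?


Original terms: 35
Expansion terms: 9
Total = 35 + 9 = 44

44


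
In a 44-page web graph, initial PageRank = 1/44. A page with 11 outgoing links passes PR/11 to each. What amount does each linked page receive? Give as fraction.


Initial PR = 1/44 = 1/44
Outlinks = 11
Contribution per link = PR / outlinks
= 1/44 / 11
= 1/484

1/484


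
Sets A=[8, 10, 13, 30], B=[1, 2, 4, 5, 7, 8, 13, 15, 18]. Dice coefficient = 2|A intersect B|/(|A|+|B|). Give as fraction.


A intersect B = [8, 13]
|A intersect B| = 2
|A| = 4, |B| = 9
Dice = 2*2 / (4+9)
= 4 / 13 = 4/13

4/13


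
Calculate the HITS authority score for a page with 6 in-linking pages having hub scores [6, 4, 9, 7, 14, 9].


Authority = sum of hub scores of in-linkers
In-link 1: hub score = 6
In-link 2: hub score = 4
In-link 3: hub score = 9
In-link 4: hub score = 7
In-link 5: hub score = 14
In-link 6: hub score = 9
Authority = 6 + 4 + 9 + 7 + 14 + 9 = 49

49


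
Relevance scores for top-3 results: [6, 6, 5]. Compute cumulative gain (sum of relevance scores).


Cumulative Gain = sum of relevance scores
Position 1: rel=6, running sum=6
Position 2: rel=6, running sum=12
Position 3: rel=5, running sum=17
CG = 17

17


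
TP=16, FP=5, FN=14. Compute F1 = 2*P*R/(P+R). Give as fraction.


F1 = 2 * P * R / (P + R)
P = TP/(TP+FP) = 16/21 = 16/21
R = TP/(TP+FN) = 16/30 = 8/15
2 * P * R = 2 * 16/21 * 8/15 = 256/315
P + R = 16/21 + 8/15 = 136/105
F1 = 256/315 / 136/105 = 32/51

32/51


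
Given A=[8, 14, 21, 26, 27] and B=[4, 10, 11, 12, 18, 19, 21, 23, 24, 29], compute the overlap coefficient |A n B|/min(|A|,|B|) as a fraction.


A intersect B = [21]
|A intersect B| = 1
min(|A|, |B|) = min(5, 10) = 5
Overlap = 1 / 5 = 1/5

1/5


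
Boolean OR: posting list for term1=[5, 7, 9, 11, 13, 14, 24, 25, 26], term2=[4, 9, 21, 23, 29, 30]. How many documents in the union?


Boolean OR: find union of posting lists
term1 docs: [5, 7, 9, 11, 13, 14, 24, 25, 26]
term2 docs: [4, 9, 21, 23, 29, 30]
Union: [4, 5, 7, 9, 11, 13, 14, 21, 23, 24, 25, 26, 29, 30]
|union| = 14

14


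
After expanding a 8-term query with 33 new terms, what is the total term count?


Original terms: 8
Expansion terms: 33
Total = 8 + 33 = 41

41


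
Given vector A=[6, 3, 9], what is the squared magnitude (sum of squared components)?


|A|^2 = sum of squared components
A[0]^2 = 6^2 = 36
A[1]^2 = 3^2 = 9
A[2]^2 = 9^2 = 81
Sum = 36 + 9 + 81 = 126

126


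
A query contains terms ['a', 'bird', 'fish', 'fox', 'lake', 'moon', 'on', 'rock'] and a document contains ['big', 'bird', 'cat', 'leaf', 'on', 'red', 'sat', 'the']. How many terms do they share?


Query terms: ['a', 'bird', 'fish', 'fox', 'lake', 'moon', 'on', 'rock']
Document terms: ['big', 'bird', 'cat', 'leaf', 'on', 'red', 'sat', 'the']
Common terms: ['bird', 'on']
Overlap count = 2

2


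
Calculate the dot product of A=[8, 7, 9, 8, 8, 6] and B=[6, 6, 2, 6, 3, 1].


Dot product = sum of element-wise products
A[0]*B[0] = 8*6 = 48
A[1]*B[1] = 7*6 = 42
A[2]*B[2] = 9*2 = 18
A[3]*B[3] = 8*6 = 48
A[4]*B[4] = 8*3 = 24
A[5]*B[5] = 6*1 = 6
Sum = 48 + 42 + 18 + 48 + 24 + 6 = 186

186


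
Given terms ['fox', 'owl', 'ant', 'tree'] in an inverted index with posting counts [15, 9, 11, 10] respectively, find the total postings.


Summing posting list sizes:
'fox': 15 postings
'owl': 9 postings
'ant': 11 postings
'tree': 10 postings
Total = 15 + 9 + 11 + 10 = 45

45


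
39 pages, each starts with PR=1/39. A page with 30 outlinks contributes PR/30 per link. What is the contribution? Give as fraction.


Initial PR = 1/39 = 1/39
Outlinks = 30
Contribution per link = PR / outlinks
= 1/39 / 30
= 1/1170

1/1170


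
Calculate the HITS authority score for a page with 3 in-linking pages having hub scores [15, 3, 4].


Authority = sum of hub scores of in-linkers
In-link 1: hub score = 15
In-link 2: hub score = 3
In-link 3: hub score = 4
Authority = 15 + 3 + 4 = 22

22


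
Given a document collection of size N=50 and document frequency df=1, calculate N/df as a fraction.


IDF ratio = N / df
= 50 / 1
= 50

50


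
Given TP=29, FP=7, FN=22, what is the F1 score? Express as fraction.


F1 = 2 * P * R / (P + R)
P = TP/(TP+FP) = 29/36 = 29/36
R = TP/(TP+FN) = 29/51 = 29/51
2 * P * R = 2 * 29/36 * 29/51 = 841/918
P + R = 29/36 + 29/51 = 841/612
F1 = 841/918 / 841/612 = 2/3

2/3


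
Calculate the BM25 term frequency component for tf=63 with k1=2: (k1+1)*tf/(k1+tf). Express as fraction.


BM25 TF component = (k1+1)*tf / (k1+tf)
k1 = 2, tf = 63
Numerator = (2+1)*63 = 189
Denominator = 2 + 63 = 65
= 189/65 = 189/65

189/65


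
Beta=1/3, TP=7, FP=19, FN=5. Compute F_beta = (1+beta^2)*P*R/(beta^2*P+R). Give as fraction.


P = TP/(TP+FP) = 7/26 = 7/26
R = TP/(TP+FN) = 7/12 = 7/12
beta^2 = 1/3^2 = 1/9
(1 + beta^2) = 10/9
Numerator = (1+beta^2)*P*R = 245/1404
Denominator = beta^2*P + R = 7/234 + 7/12 = 287/468
F_beta = 35/123

35/123
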